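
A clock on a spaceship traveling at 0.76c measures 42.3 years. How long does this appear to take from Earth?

Proper time Δt₀ = 42.3 years
γ = 1/√(1 - 0.76²) = 1.5386
Δt = γΔt₀ = 1.5386 × 42.3 = 65.08 years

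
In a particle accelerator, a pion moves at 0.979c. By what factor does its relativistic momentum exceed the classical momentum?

p_rel = γmv, p_class = mv
Ratio = γ = 1/√(1 - 0.979²)
= 1/√(0.041559) = 4.905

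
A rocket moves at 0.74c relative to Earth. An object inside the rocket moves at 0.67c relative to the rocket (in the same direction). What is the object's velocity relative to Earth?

u = (u' + v)/(1 + u'v/c²)
Numerator: 0.67 + 0.74 = 1.41
Denominator: 1 + 0.4958 = 1.4958
u = 1.41/1.4958 = 0.9426c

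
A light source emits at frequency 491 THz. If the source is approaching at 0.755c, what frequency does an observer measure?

β = v/c = 0.755
(1+β)/(1-β) = 1.755/0.245 = 7.163
Doppler factor = √(7.163) = 2.676
f_obs = 491 × 2.676 = 1314 THz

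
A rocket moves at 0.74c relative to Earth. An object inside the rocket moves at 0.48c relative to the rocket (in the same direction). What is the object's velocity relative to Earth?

u = (u' + v)/(1 + u'v/c²)
Numerator: 0.48 + 0.74 = 1.22
Denominator: 1 + 0.3552 = 1.3552
u = 1.22/1.3552 = 0.9002c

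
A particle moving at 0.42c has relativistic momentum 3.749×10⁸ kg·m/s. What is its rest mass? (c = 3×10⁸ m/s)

γ = 1/√(1 - 0.42²) = 1.102
v = 0.42 × 3×10⁸ = 1.260×10⁸ m/s
m = p/(γv) = 3.749×10⁸/(1.102 × 1.260×10⁸) = 2.700 kg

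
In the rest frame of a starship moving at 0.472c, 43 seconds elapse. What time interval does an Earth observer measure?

Proper time Δt₀ = 43 seconds
γ = 1/√(1 - 0.472²) = 1.134303
Δt = γΔt₀ = 1.134303 × 43 = 48.78 seconds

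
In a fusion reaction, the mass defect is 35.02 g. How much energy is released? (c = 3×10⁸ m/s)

Convert mass defect: Δm = 35.02 g = 0.03502 kg
E = Δm·c² = 0.03502 × (3×10⁸)²
= 0.03502 × 9×10¹⁶ = 3.152×10¹⁵ J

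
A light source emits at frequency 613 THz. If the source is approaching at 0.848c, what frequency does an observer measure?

β = v/c = 0.848
(1+β)/(1-β) = 1.848/0.152 = 12.158
Doppler factor = √(12.158) = 3.4868
f_obs = 613 × 3.4868 = 2137 THz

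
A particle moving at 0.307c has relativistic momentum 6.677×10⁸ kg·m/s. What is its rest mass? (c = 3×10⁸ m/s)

γ = 1/√(1 - 0.307²) = 1.0507
v = 0.307 × 3×10⁸ = 9.210×10⁷ m/s
m = p/(γv) = 6.677×10⁸/(1.0507 × 9.210×10⁷) = 6.900 kg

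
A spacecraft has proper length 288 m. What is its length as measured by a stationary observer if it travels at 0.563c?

Proper length L₀ = 288 m
γ = 1/√(1 - 0.563²) = 1.210
L = L₀/γ = 288/1.210 = 238.0 m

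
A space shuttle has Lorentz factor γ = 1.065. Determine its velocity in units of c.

From γ = 1/√(1 - v²/c²):
1/γ² = 1/1.065² = 0.88166
v²/c² = 1 - 0.88166 = 0.11834
v/c = √(0.11834) = 0.3440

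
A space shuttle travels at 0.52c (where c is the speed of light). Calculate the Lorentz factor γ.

v/c = 0.52, so (v/c)² = 0.2704
1 - (v/c)² = 0.7296
γ = 1/√(0.7296) = 1.171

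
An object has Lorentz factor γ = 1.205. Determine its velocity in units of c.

From γ = 1/√(1 - v²/c²):
1/γ² = 1/1.205² = 0.6887
v²/c² = 1 - 0.6887 = 0.3113
v/c = √(0.3113) = 0.5579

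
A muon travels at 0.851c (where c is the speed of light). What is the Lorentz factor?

v/c = 0.851, so (v/c)² = 0.724201
1 - (v/c)² = 0.275799
γ = 1/√(0.275799) = 1.904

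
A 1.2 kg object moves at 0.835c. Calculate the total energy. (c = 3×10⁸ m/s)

γ = 1/√(1 - 0.835²) = 1.8174
mc² = 1.2 × (3×10⁸)² = 1.080×10¹⁷ J
E = γmc² = 1.8174 × 1.080×10¹⁷ = 1.963×10¹⁷ J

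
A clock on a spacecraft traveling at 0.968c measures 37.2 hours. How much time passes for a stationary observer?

Proper time Δt₀ = 37.2 hours
γ = 1/√(1 - 0.968²) = 3.985
Δt = γΔt₀ = 3.985 × 37.2 = 148.2 hours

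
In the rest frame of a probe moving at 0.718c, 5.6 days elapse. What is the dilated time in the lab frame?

Proper time Δt₀ = 5.6 days
γ = 1/√(1 - 0.718²) = 1.43669
Δt = γΔt₀ = 1.43669 × 5.6 = 8.045 days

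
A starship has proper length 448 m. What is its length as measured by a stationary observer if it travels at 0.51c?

Proper length L₀ = 448 m
γ = 1/√(1 - 0.51²) = 1.16255
L = L₀/γ = 448/1.16255 = 385.4 m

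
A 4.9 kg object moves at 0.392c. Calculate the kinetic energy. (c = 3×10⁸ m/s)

γ = 1/√(1 - 0.392²) = 1.087
γ - 1 = 0.08700
KE = (γ-1)mc² = 0.08700 × 4.9 × (3×10⁸)² = 3.837×10¹⁶ J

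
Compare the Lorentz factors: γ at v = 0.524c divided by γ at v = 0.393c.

γ₁ = 1/√(1 - 0.524²) = 1.1741
γ₂ = 1/√(1 - 0.393²) = 1.0875
γ₁/γ₂ = 1.1741/1.0875 = 1.080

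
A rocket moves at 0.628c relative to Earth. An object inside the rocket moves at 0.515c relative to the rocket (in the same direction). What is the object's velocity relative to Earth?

u = (u' + v)/(1 + u'v/c²)
Numerator: 0.515 + 0.628 = 1.143
Denominator: 1 + 0.32342 = 1.32342
u = 1.143/1.32342 = 0.8637c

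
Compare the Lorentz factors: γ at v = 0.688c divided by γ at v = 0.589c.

γ₁ = 1/√(1 - 0.688²) = 1.378
γ₂ = 1/√(1 - 0.589²) = 1.237
γ₁/γ₂ = 1.378/1.237 = 1.114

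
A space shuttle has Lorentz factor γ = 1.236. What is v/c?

From γ = 1/√(1 - v²/c²):
1/γ² = 1/1.236² = 0.6546
v²/c² = 1 - 0.6546 = 0.3454
v/c = √(0.3454) = 0.5877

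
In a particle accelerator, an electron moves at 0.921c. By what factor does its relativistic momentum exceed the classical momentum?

p_rel = γmv, p_class = mv
Ratio = γ = 1/√(1 - 0.921²)
= 1/√(0.151759) = 2.567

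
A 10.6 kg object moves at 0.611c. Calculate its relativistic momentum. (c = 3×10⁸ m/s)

γ = 1/√(1 - 0.611²) = 1.263
v = 0.611 × 3×10⁸ = 1.833×10⁸ m/s
p = γmv = 1.263 × 10.6 × 1.833×10⁸ = 2.454×10⁹ kg·m/s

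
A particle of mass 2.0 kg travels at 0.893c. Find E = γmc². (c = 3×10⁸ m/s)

γ = 1/√(1 - 0.893²) = 2.2219
mc² = 2.0 × (3×10⁸)² = 1.800×10¹⁷ J
E = γmc² = 2.2219 × 1.800×10¹⁷ = 3.999×10¹⁷ J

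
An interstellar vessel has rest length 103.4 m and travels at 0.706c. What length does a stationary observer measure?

Proper length L₀ = 103.4 m
γ = 1/√(1 - 0.706²) = 1.412
L = L₀/γ = 103.4/1.412 = 73.23 m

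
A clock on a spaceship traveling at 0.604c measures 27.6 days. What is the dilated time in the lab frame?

Proper time Δt₀ = 27.6 days
γ = 1/√(1 - 0.604²) = 1.2547
Δt = γΔt₀ = 1.2547 × 27.6 = 34.63 days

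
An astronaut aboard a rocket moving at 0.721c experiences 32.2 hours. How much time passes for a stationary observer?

Proper time Δt₀ = 32.2 hours
γ = 1/√(1 - 0.721²) = 1.4431
Δt = γΔt₀ = 1.4431 × 32.2 = 46.47 hours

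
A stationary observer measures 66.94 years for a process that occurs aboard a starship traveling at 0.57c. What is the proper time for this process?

Dilated time Δt = 66.94 years
γ = 1/√(1 - 0.57²) = 1.217
Δt₀ = Δt/γ = 66.94/1.217 = 55.00 years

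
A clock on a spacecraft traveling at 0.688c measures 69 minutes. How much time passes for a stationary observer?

Proper time Δt₀ = 69 minutes
γ = 1/√(1 - 0.688²) = 1.378
Δt = γΔt₀ = 1.378 × 69 = 95.08 minutes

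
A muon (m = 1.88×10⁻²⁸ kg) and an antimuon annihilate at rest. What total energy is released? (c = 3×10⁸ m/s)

Both particles have the same rest mass, so total mass = 2m
E = 2m·c² = 2 × 1.88×10⁻²⁸ × (3×10⁸)²
= 2 × 1.88×10⁻²⁸ × 9×10¹⁶
= 3.384×10⁻¹¹ J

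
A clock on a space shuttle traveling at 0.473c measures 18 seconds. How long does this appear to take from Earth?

Proper time Δt₀ = 18 seconds
γ = 1/√(1 - 0.473²) = 1.135
Δt = γΔt₀ = 1.135 × 18 = 20.43 seconds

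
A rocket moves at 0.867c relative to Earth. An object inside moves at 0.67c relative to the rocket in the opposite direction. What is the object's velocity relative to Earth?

Object's velocity in rocket frame is u' = -0.67c
u = (u' + v)/(1 + u'v/c²) = (v - 0.67)/(1 - 0.67·v/c²)
Numerator: 0.867 - 0.67 = 0.197
Denominator: 1 - 0.58089 = 0.41911
u = 0.197/0.41911 = 0.4700c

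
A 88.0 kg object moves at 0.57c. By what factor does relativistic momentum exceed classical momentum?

p_rel = γmv, p_class = mv
Ratio = γ = 1/√(1 - 0.57²) = 1.217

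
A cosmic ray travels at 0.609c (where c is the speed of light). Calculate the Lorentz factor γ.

v/c = 0.609, so (v/c)² = 0.370881
1 - (v/c)² = 0.629119
γ = 1/√(0.629119) = 1.261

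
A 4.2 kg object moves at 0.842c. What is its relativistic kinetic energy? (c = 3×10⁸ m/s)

γ = 1/√(1 - 0.842²) = 1.8536
γ - 1 = 0.8536
KE = (γ-1)mc² = 0.8536 × 4.2 × (3×10⁸)² = 3.227×10¹⁷ J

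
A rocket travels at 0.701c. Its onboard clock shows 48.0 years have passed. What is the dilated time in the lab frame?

Proper time Δt₀ = 48.0 years
γ = 1/√(1 - 0.701²) = 1.4022
Δt = γΔt₀ = 1.4022 × 48.0 = 67.31 years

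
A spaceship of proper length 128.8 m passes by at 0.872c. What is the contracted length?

Proper length L₀ = 128.8 m
γ = 1/√(1 - 0.872²) = 2.0429
L = L₀/γ = 128.8/2.0429 = 63.05 m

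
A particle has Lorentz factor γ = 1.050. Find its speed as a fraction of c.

From γ = 1/√(1 - v²/c²):
1/γ² = 1/1.050² = 0.90703
v²/c² = 1 - 0.90703 = 0.09297
v/c = √(0.09297) = 0.3049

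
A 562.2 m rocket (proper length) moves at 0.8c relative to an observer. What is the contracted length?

Proper length L₀ = 562.2 m
γ = 1/√(1 - 0.8²) = 1.667
L = L₀/γ = 562.2/1.667 = 337.3 m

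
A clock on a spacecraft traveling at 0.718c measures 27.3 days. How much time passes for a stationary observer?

Proper time Δt₀ = 27.3 days
γ = 1/√(1 - 0.718²) = 1.4367
Δt = γΔt₀ = 1.4367 × 27.3 = 39.22 days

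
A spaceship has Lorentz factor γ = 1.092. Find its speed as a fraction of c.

From γ = 1/√(1 - v²/c²):
1/γ² = 1/1.092² = 0.8386
v²/c² = 1 - 0.8386 = 0.1614
v/c = √(0.1614) = 0.4017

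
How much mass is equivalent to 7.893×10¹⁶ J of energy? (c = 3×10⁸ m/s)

From E = mc², we get m = E/c²
c² = (3×10⁸)² = 9×10¹⁶ m²/s²
m = 7.893×10¹⁶ / 9×10¹⁶ = 0.8770 kg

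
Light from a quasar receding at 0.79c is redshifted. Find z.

β = 0.79
(1+β)/(1-β) = 1.79/0.21 = 8.524
√(8.524) = 2.920
z = 2.920 - 1 = 1.920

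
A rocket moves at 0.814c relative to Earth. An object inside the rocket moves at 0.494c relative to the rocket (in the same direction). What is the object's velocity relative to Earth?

u = (u' + v)/(1 + u'v/c²)
Numerator: 0.494 + 0.814 = 1.308
Denominator: 1 + 0.402116 = 1.402116
u = 1.308/1.402116 = 0.9329c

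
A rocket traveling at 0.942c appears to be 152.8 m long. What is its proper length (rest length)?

Contracted length L = 152.8 m
γ = 1/√(1 - 0.942²) = 2.980
L₀ = γL = 2.980 × 152.8 = 455.3 m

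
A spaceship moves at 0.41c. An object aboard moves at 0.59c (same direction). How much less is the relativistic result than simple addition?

Classical: u' + v = 0.59 + 0.41 = 1c
Relativistic: u = (0.59 + 0.41)/(1 + 0.2419) = 1/1.2419 = 0.8052c
Difference: 1 - 0.8052 = 0.1948c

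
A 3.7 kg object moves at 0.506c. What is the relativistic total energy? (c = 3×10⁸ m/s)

γ = 1/√(1 - 0.506²) = 1.1594
mc² = 3.7 × (3×10⁸)² = 3.330×10¹⁷ J
E = γmc² = 1.1594 × 3.330×10¹⁷ = 3.861×10¹⁷ J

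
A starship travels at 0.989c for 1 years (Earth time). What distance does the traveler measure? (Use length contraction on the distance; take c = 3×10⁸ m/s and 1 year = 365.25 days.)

Earth distance: d = v × t = 0.989c × 1 yr = 9.363×10¹⁵ m
γ = 6.761
d' = d/γ = 9.363×10¹⁵/6.761 = 1.385×10¹⁵ m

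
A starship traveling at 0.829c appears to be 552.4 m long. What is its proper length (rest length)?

Contracted length L = 552.4 m
γ = 1/√(1 - 0.829²) = 1.78811
L₀ = γL = 1.78811 × 552.4 = 987.8 m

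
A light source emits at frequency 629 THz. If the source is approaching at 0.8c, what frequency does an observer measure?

β = v/c = 0.8
(1+β)/(1-β) = 1.8/0.2 = 9.000
Doppler factor = √(9.000) = 3.000
f_obs = 629 × 3.000 = 1887 THz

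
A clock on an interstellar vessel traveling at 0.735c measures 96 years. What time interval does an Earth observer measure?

Proper time Δt₀ = 96 years
γ = 1/√(1 - 0.735²) = 1.475
Δt = γΔt₀ = 1.475 × 96 = 141.6 years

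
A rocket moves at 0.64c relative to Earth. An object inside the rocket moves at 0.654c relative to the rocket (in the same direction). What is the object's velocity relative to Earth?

u = (u' + v)/(1 + u'v/c²)
Numerator: 0.654 + 0.64 = 1.294
Denominator: 1 + 0.41856 = 1.41856
u = 1.294/1.41856 = 0.9122c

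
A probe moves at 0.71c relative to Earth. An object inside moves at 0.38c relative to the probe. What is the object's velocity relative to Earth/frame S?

u = (u' + v)/(1 + u'v/c²)
Numerator: 0.38 + 0.71 = 1.09
Denominator: 1 + 0.2698 = 1.2698
u = 1.09/1.2698 = 0.8584c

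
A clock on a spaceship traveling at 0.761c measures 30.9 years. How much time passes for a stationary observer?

Proper time Δt₀ = 30.9 years
γ = 1/√(1 - 0.761²) = 1.5414
Δt = γΔt₀ = 1.5414 × 30.9 = 47.63 years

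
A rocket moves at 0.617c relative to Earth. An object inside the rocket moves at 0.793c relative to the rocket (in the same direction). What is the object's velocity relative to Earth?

u = (u' + v)/(1 + u'v/c²)
Numerator: 0.793 + 0.617 = 1.41
Denominator: 1 + 0.489281 = 1.489281
u = 1.41/1.489281 = 0.9468c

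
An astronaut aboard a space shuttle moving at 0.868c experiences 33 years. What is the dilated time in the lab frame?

Proper time Δt₀ = 33 years
γ = 1/√(1 - 0.868²) = 2.014
Δt = γΔt₀ = 2.014 × 33 = 66.46 years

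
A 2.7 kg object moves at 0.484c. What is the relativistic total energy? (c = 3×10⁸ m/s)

γ = 1/√(1 - 0.484²) = 1.143
mc² = 2.7 × (3×10⁸)² = 2.430×10¹⁷ J
E = γmc² = 1.143 × 2.430×10¹⁷ = 2.777×10¹⁷ J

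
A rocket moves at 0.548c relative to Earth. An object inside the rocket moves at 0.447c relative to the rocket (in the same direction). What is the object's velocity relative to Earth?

u = (u' + v)/(1 + u'v/c²)
Numerator: 0.447 + 0.548 = 0.995
Denominator: 1 + 0.244956 = 1.244956
u = 0.995/1.244956 = 0.7992c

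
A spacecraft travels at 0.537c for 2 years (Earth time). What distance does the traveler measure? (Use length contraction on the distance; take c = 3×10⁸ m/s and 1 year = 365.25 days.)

Earth distance: d = v × t = 0.537c × 2 yr = 1.01679×10¹⁶ m
γ = 1.18542
d' = d/γ = 1.01679×10¹⁶/1.18542 = 8.577×10¹⁵ m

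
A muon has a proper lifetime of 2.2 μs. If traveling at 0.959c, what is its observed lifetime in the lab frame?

Proper lifetime τ₀ = 2.2 μs
γ = 1/√(1 - 0.959²) = 3.5285
τ = γτ₀ = 3.5285 × 2.2 μs = 7.763 μs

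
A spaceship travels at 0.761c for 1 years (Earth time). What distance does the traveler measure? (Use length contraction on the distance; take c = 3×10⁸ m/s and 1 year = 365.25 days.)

Earth distance: d = v × t = 0.761c × 1 yr = 7.2046×10¹⁵ m
γ = 1.5414
d' = d/γ = 7.2046×10¹⁵/1.5414 = 4.674×10¹⁵ m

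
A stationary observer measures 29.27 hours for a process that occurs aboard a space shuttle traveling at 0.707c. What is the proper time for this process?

Dilated time Δt = 29.27 hours
γ = 1/√(1 - 0.707²) = 1.414
Δt₀ = Δt/γ = 29.27/1.414 = 20.70 hours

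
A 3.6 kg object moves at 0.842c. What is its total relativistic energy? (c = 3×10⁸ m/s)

γ = 1/√(1 - 0.842²) = 1.8536
mc² = 3.6 × (3×10⁸)² = 3.240×10¹⁷ J
E = γmc² = 1.8536 × 3.240×10¹⁷ = 6.006×10¹⁷ J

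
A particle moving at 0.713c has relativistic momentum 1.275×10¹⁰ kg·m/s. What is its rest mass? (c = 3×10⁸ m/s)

γ = 1/√(1 - 0.713²) = 1.4262
v = 0.713 × 3×10⁸ = 2.139×10⁸ m/s
m = p/(γv) = 1.275×10¹⁰/(1.4262 × 2.139×10⁸) = 41.79 kg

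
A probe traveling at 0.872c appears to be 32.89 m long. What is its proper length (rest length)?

Contracted length L = 32.89 m
γ = 1/√(1 - 0.872²) = 2.043
L₀ = γL = 2.043 × 32.89 = 67.19 m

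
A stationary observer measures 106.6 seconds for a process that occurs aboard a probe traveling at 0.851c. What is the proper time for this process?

Dilated time Δt = 106.6 seconds
γ = 1/√(1 - 0.851²) = 1.9042
Δt₀ = Δt/γ = 106.6/1.9042 = 55.98 seconds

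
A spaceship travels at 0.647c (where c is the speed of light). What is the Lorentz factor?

v/c = 0.647, so (v/c)² = 0.418609
1 - (v/c)² = 0.581391
γ = 1/√(0.581391) = 1.311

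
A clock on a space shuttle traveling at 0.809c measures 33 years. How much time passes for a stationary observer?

Proper time Δt₀ = 33 years
γ = 1/√(1 - 0.809²) = 1.7012
Δt = γΔt₀ = 1.7012 × 33 = 56.14 years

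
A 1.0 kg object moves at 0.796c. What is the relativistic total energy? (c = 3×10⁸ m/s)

γ = 1/√(1 - 0.796²) = 1.652
mc² = 1.0 × (3×10⁸)² = 9.000×10¹⁶ J
E = γmc² = 1.652 × 9.000×10¹⁶ = 1.487×10¹⁷ J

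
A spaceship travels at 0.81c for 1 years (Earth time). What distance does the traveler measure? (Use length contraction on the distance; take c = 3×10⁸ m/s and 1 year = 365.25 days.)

Earth distance: d = v × t = 0.81c × 1 yr = 7.668×10¹⁵ m
γ = 1.705
d' = d/γ = 7.668×10¹⁵/1.705 = 4.497×10¹⁵ m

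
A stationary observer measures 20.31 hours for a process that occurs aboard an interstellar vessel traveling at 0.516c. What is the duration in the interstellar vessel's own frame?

Dilated time Δt = 20.31 hours
γ = 1/√(1 - 0.516²) = 1.167
Δt₀ = Δt/γ = 20.31/1.167 = 17.40 hours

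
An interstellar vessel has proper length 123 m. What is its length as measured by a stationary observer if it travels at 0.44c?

Proper length L₀ = 123 m
γ = 1/√(1 - 0.44²) = 1.1136
L = L₀/γ = 123/1.1136 = 110.5 m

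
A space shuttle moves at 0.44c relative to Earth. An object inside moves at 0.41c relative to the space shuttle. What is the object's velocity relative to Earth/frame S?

u = (u' + v)/(1 + u'v/c²)
Numerator: 0.41 + 0.44 = 0.85
Denominator: 1 + 0.1804 = 1.1804
u = 0.85/1.1804 = 0.7201c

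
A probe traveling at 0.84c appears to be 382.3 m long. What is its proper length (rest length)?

Contracted length L = 382.3 m
γ = 1/√(1 - 0.84²) = 1.843
L₀ = γL = 1.843 × 382.3 = 704.6 m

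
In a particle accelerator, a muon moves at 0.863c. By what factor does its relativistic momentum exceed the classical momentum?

p_rel = γmv, p_class = mv
Ratio = γ = 1/√(1 - 0.863²)
= 1/√(0.255231) = 1.979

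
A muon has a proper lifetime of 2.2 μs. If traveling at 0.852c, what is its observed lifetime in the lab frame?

Proper lifetime τ₀ = 2.2 μs
γ = 1/√(1 - 0.852²) = 1.910
τ = γτ₀ = 1.910 × 2.2 μs = 4.202 μs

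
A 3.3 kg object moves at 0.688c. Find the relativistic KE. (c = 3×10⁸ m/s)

γ = 1/√(1 - 0.688²) = 1.378
γ - 1 = 0.3780
KE = (γ-1)mc² = 0.3780 × 3.3 × (3×10⁸)² = 1.123×10¹⁷ J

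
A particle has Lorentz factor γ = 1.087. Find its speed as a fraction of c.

From γ = 1/√(1 - v²/c²):
1/γ² = 1/1.087² = 0.8463
v²/c² = 1 - 0.8463 = 0.1537
v/c = √(0.1537) = 0.3920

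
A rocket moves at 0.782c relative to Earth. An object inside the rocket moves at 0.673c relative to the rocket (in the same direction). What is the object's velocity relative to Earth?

u = (u' + v)/(1 + u'v/c²)
Numerator: 0.673 + 0.782 = 1.455
Denominator: 1 + 0.526286 = 1.526286
u = 1.455/1.526286 = 0.9533c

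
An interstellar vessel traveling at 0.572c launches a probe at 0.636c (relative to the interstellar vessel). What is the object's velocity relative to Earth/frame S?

u = (u' + v)/(1 + u'v/c²)
Numerator: 0.636 + 0.572 = 1.208
Denominator: 1 + 0.363792 = 1.363792
u = 1.208/1.363792 = 0.8858c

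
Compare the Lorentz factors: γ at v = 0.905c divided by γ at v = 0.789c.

γ₁ = 1/√(1 - 0.905²) = 2.351
γ₂ = 1/√(1 - 0.789²) = 1.628
γ₁/γ₂ = 2.351/1.628 = 1.444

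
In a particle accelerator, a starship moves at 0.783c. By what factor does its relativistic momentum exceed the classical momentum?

p_rel = γmv, p_class = mv
Ratio = γ = 1/√(1 - 0.783²)
= 1/√(0.386911) = 1.608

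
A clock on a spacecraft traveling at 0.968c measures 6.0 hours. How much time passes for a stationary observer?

Proper time Δt₀ = 6.0 hours
γ = 1/√(1 - 0.968²) = 3.985
Δt = γΔt₀ = 3.985 × 6.0 = 23.91 hours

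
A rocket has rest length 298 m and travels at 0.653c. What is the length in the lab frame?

Proper length L₀ = 298 m
γ = 1/√(1 - 0.653²) = 1.3204
L = L₀/γ = 298/1.3204 = 225.7 m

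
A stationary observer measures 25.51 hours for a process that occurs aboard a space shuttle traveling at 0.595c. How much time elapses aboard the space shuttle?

Dilated time Δt = 25.51 hours
γ = 1/√(1 - 0.595²) = 1.2442
Δt₀ = Δt/γ = 25.51/1.2442 = 20.50 hours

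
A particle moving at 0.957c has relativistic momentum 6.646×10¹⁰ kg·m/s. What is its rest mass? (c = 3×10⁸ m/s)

γ = 1/√(1 - 0.957²) = 3.4472
v = 0.957 × 3×10⁸ = 2.871×10⁸ m/s
m = p/(γv) = 6.646×10¹⁰/(3.4472 × 2.871×10⁸) = 67.15 kg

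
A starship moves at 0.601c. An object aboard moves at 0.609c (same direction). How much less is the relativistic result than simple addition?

Classical: u' + v = 0.609 + 0.601 = 1.21c
Relativistic: u = (0.609 + 0.601)/(1 + 0.366009) = 1.21/1.366009 = 0.8858c
Difference: 1.21 - 0.8858 = 0.3242c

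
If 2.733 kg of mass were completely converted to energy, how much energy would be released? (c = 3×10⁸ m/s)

Using E = mc²:
c² = (3×10⁸)² = 9×10¹⁶ m²/s²
E = 2.733 × 9×10¹⁶ = 2.460×10¹⁷ J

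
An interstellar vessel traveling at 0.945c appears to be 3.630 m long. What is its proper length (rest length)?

Contracted length L = 3.630 m
γ = 1/√(1 - 0.945²) = 3.057
L₀ = γL = 3.057 × 3.630 = 11.10 m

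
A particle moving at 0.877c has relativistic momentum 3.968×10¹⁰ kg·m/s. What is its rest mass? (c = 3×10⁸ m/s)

γ = 1/√(1 - 0.877²) = 2.081
v = 0.877 × 3×10⁸ = 2.631×10⁸ m/s
m = p/(γv) = 3.968×10¹⁰/(2.081 × 2.631×10⁸) = 72.47 kg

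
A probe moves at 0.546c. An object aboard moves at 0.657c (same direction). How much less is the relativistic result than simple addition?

Classical: u' + v = 0.657 + 0.546 = 1.203c
Relativistic: u = (0.657 + 0.546)/(1 + 0.358722) = 1.203/1.358722 = 0.8854c
Difference: 1.203 - 0.8854 = 0.3176c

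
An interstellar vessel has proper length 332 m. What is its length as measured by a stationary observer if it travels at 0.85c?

Proper length L₀ = 332 m
γ = 1/√(1 - 0.85²) = 1.898
L = L₀/γ = 332/1.898 = 174.9 m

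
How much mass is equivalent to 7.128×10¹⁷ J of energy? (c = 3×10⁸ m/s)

From E = mc², we get m = E/c²
c² = (3×10⁸)² = 9×10¹⁶ m²/s²
m = 7.128×10¹⁷ / 9×10¹⁶ = 7.920 kg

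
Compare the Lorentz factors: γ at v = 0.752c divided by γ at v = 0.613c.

γ₁ = 1/√(1 - 0.752²) = 1.5171
γ₂ = 1/√(1 - 0.613²) = 1.2657
γ₁/γ₂ = 1.5171/1.2657 = 1.199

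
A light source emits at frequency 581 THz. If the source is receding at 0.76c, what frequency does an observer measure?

β = v/c = 0.76
(1-β)/(1+β) = 0.24/1.76 = 0.13636
Doppler factor = √(0.13636) = 0.36927
f_obs = 581 × 0.36927 = 214.5 THz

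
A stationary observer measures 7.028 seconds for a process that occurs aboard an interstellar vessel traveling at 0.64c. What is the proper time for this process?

Dilated time Δt = 7.028 seconds
γ = 1/√(1 - 0.64²) = 1.3014
Δt₀ = Δt/γ = 7.028/1.3014 = 5.400 seconds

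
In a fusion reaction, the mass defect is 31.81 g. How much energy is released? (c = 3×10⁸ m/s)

Convert mass defect: Δm = 31.81 g = 0.03181 kg
E = Δm·c² = 0.03181 × (3×10⁸)²
= 0.03181 × 9×10¹⁶ = 2.863×10¹⁵ J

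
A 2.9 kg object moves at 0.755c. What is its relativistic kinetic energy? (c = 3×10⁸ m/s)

γ = 1/√(1 - 0.755²) = 1.525
γ - 1 = 0.5250
KE = (γ-1)mc² = 0.5250 × 2.9 × (3×10⁸)² = 1.370×10¹⁷ J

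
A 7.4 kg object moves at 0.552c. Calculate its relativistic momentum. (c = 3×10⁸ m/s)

γ = 1/√(1 - 0.552²) = 1.1993
v = 0.552 × 3×10⁸ = 1.656×10⁸ m/s
p = γmv = 1.1993 × 7.4 × 1.656×10⁸ = 1.470×10⁹ kg·m/s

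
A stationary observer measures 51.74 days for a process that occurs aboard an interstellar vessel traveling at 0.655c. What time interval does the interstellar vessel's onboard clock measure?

Dilated time Δt = 51.74 days
γ = 1/√(1 - 0.655²) = 1.3234
Δt₀ = Δt/γ = 51.74/1.3234 = 39.10 days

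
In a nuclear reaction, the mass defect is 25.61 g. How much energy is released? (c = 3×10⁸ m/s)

Convert mass defect: Δm = 25.61 g = 0.02561 kg
E = Δm·c² = 0.02561 × (3×10⁸)²
= 0.02561 × 9×10¹⁶ = 2.305×10¹⁵ J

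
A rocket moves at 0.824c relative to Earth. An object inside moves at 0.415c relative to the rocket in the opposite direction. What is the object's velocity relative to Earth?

Object's velocity in rocket frame is u' = -0.415c
u = (u' + v)/(1 + u'v/c²) = (v - 0.415)/(1 - 0.415·v/c²)
Numerator: 0.824 - 0.415 = 0.409
Denominator: 1 - 0.34196 = 0.65804
u = 0.409/0.65804 = 0.6215c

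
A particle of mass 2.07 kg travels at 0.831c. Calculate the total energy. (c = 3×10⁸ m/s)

γ = 1/√(1 - 0.831²) = 1.7977
mc² = 2.07 × (3×10⁸)² = 1.863×10¹⁷ J
E = γmc² = 1.7977 × 1.863×10¹⁷ = 3.349×10¹⁷ J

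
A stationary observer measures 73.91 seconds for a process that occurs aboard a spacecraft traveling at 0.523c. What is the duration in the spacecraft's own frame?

Dilated time Δt = 73.91 seconds
γ = 1/√(1 - 0.523²) = 1.17325
Δt₀ = Δt/γ = 73.91/1.17325 = 63.00 seconds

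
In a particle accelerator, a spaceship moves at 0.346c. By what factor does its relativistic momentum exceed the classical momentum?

p_rel = γmv, p_class = mv
Ratio = γ = 1/√(1 - 0.346²)
= 1/√(0.880284) = 1.066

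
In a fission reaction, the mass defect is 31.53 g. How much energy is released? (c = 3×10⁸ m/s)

Convert mass defect: Δm = 31.53 g = 0.03153 kg
E = Δm·c² = 0.03153 × (3×10⁸)²
= 0.03153 × 9×10¹⁶ = 2.838×10¹⁵ J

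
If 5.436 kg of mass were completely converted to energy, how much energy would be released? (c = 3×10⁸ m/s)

Using E = mc²:
c² = (3×10⁸)² = 9×10¹⁶ m²/s²
E = 5.436 × 9×10¹⁶ = 4.892×10¹⁷ J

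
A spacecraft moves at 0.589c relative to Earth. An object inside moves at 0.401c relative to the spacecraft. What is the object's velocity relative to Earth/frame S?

u = (u' + v)/(1 + u'v/c²)
Numerator: 0.401 + 0.589 = 0.99
Denominator: 1 + 0.236189 = 1.236189
u = 0.99/1.236189 = 0.8008c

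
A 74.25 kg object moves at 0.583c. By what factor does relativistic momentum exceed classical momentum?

p_rel = γmv, p_class = mv
Ratio = γ = 1/√(1 - 0.583²) = 1.231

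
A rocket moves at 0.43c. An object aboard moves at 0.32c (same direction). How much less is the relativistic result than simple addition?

Classical: u' + v = 0.32 + 0.43 = 0.75c
Relativistic: u = (0.32 + 0.43)/(1 + 0.1376) = 0.75/1.1376 = 0.65928c
Difference: 0.75 - 0.65928 = 0.09072c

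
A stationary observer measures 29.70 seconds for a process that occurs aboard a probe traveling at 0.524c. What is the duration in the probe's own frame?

Dilated time Δt = 29.70 seconds
γ = 1/√(1 - 0.524²) = 1.174
Δt₀ = Δt/γ = 29.70/1.174 = 25.30 seconds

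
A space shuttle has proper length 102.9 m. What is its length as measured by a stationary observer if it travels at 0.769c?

Proper length L₀ = 102.9 m
γ = 1/√(1 - 0.769²) = 1.5643
L = L₀/γ = 102.9/1.5643 = 65.78 m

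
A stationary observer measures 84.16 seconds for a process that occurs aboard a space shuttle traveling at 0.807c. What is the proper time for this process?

Dilated time Δt = 84.16 seconds
γ = 1/√(1 - 0.807²) = 1.6933
Δt₀ = Δt/γ = 84.16/1.6933 = 49.70 seconds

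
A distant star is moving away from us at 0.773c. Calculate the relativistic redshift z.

β = 0.773
(1+β)/(1-β) = 1.773/0.227 = 7.811
√(7.811) = 2.795
z = 2.795 - 1 = 1.795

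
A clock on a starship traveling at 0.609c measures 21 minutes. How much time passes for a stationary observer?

Proper time Δt₀ = 21 minutes
γ = 1/√(1 - 0.609²) = 1.261
Δt = γΔt₀ = 1.261 × 21 = 26.48 minutes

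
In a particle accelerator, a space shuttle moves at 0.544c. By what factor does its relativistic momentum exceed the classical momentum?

p_rel = γmv, p_class = mv
Ratio = γ = 1/√(1 - 0.544²)
= 1/√(0.704064) = 1.192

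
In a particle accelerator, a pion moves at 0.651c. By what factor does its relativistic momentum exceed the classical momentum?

p_rel = γmv, p_class = mv
Ratio = γ = 1/√(1 - 0.651²)
= 1/√(0.576199) = 1.317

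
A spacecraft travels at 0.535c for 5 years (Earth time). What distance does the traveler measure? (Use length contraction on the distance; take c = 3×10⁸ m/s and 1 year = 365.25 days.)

Earth distance: d = v × t = 0.535c × 5 yr = 2.5325×10¹⁶ m
γ = 1.1836
d' = d/γ = 2.5325×10¹⁶/1.1836 = 2.140×10¹⁶ m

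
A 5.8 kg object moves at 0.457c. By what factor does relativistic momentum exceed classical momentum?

p_rel = γmv, p_class = mv
Ratio = γ = 1/√(1 - 0.457²) = 1.124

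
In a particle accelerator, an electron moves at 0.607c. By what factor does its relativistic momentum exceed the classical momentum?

p_rel = γmv, p_class = mv
Ratio = γ = 1/√(1 - 0.607²)
= 1/√(0.631551) = 1.258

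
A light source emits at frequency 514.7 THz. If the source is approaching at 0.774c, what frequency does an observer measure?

β = v/c = 0.774
(1+β)/(1-β) = 1.774/0.226 = 7.850
Doppler factor = √(7.850) = 2.802
f_obs = 514.7 × 2.802 = 1442 THz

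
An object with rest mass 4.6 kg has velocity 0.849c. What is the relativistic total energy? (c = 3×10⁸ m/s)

γ = 1/√(1 - 0.849²) = 1.8925
mc² = 4.6 × (3×10⁸)² = 4.140×10¹⁷ J
E = γmc² = 1.8925 × 4.140×10¹⁷ = 7.835×10¹⁷ J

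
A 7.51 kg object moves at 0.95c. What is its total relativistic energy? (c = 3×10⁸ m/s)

γ = 1/√(1 - 0.95²) = 3.203
mc² = 7.51 × (3×10⁸)² = 6.759×10¹⁷ J
E = γmc² = 3.203 × 6.759×10¹⁷ = 2.165×10¹⁸ J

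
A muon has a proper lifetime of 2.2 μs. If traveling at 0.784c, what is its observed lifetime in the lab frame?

Proper lifetime τ₀ = 2.2 μs
γ = 1/√(1 - 0.784²) = 1.611
τ = γτ₀ = 1.611 × 2.2 μs = 3.544 μs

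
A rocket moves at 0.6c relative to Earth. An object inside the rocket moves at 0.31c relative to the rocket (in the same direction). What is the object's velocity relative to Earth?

u = (u' + v)/(1 + u'v/c²)
Numerator: 0.31 + 0.6 = 0.91
Denominator: 1 + 0.186 = 1.186
u = 0.91/1.186 = 0.7673c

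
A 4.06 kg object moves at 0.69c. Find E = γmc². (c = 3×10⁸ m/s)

γ = 1/√(1 - 0.69²) = 1.3816
mc² = 4.06 × (3×10⁸)² = 3.654×10¹⁷ J
E = γmc² = 1.3816 × 3.654×10¹⁷ = 5.048×10¹⁷ J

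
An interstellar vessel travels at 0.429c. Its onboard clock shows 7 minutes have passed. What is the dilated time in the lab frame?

Proper time Δt₀ = 7 minutes
γ = 1/√(1 - 0.429²) = 1.107
Δt = γΔt₀ = 1.107 × 7 = 7.749 minutes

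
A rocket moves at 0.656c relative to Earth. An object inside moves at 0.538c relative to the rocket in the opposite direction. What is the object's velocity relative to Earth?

Object's velocity in rocket frame is u' = -0.538c
u = (u' + v)/(1 + u'v/c²) = (v - 0.538)/(1 - 0.538·v/c²)
Numerator: 0.656 - 0.538 = 0.118
Denominator: 1 - 0.352928 = 0.647072
u = 0.118/0.647072 = 0.1824c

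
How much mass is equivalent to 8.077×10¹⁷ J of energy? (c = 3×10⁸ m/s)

From E = mc², we get m = E/c²
c² = (3×10⁸)² = 9×10¹⁶ m²/s²
m = 8.077×10¹⁷ / 9×10¹⁶ = 8.974 kg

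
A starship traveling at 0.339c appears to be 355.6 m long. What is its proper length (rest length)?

Contracted length L = 355.6 m
γ = 1/√(1 - 0.339²) = 1.063
L₀ = γL = 1.063 × 355.6 = 378.0 m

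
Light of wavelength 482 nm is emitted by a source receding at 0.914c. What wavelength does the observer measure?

β = 0.914
Wavelength Doppler factor = √(1.914/0.086) = √(22.26) = 4.718
λ_obs = 482 × 4.718 = 2274 nm (redshift)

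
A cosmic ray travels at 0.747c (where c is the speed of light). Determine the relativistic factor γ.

v/c = 0.747, so (v/c)² = 0.558009
1 - (v/c)² = 0.441991
γ = 1/√(0.441991) = 1.504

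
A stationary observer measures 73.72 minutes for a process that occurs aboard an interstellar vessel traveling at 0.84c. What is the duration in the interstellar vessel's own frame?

Dilated time Δt = 73.72 minutes
γ = 1/√(1 - 0.84²) = 1.843
Δt₀ = Δt/γ = 73.72/1.843 = 40.00 minutes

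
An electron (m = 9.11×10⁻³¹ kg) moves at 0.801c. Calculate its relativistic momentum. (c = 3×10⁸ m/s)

γ = 1/√(1 - 0.801²) = 1.6704
v = 0.801 × 3×10⁸ = 2.403×10⁸ m/s
p = γmv = 1.6704 × 9.11×10⁻³¹ × 2.403×10⁸ = 3.657×10⁻²² kg·m/s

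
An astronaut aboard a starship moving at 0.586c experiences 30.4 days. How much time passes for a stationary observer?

Proper time Δt₀ = 30.4 days
γ = 1/√(1 - 0.586²) = 1.2341
Δt = γΔt₀ = 1.2341 × 30.4 = 37.52 days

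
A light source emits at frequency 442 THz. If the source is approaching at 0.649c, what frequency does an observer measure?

β = v/c = 0.649
(1+β)/(1-β) = 1.649/0.351 = 4.698
Doppler factor = √(4.698) = 2.1675
f_obs = 442 × 2.1675 = 958.0 THz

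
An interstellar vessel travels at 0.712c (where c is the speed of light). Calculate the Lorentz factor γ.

v/c = 0.712, so (v/c)² = 0.506944
1 - (v/c)² = 0.493056
γ = 1/√(0.493056) = 1.424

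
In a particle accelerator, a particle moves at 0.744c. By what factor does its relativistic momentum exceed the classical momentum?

p_rel = γmv, p_class = mv
Ratio = γ = 1/√(1 - 0.744²)
= 1/√(0.446464) = 1.497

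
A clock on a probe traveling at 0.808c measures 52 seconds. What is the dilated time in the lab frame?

Proper time Δt₀ = 52 seconds
γ = 1/√(1 - 0.808²) = 1.6973
Δt = γΔt₀ = 1.6973 × 52 = 88.26 seconds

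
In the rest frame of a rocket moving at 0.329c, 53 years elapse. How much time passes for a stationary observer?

Proper time Δt₀ = 53 years
γ = 1/√(1 - 0.329²) = 1.05895
Δt = γΔt₀ = 1.05895 × 53 = 56.12 years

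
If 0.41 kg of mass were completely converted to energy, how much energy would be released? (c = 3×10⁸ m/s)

Using E = mc²:
c² = (3×10⁸)² = 9×10¹⁶ m²/s²
E = 0.41 × 9×10¹⁶ = 3.690×10¹⁶ J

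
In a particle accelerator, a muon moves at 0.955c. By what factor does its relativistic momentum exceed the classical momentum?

p_rel = γmv, p_class = mv
Ratio = γ = 1/√(1 - 0.955²)
= 1/√(0.087975) = 3.371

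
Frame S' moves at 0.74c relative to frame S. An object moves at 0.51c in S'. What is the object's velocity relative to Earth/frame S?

u = (u' + v)/(1 + u'v/c²)
Numerator: 0.51 + 0.74 = 1.25
Denominator: 1 + 0.3774 = 1.3774
u = 1.25/1.3774 = 0.9075c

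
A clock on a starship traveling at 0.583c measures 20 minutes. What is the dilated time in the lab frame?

Proper time Δt₀ = 20 minutes
γ = 1/√(1 - 0.583²) = 1.231
Δt = γΔt₀ = 1.231 × 20 = 24.62 minutes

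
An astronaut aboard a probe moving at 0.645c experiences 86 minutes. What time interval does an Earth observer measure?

Proper time Δt₀ = 86 minutes
γ = 1/√(1 - 0.645²) = 1.3086
Δt = γΔt₀ = 1.3086 × 86 = 112.5 minutes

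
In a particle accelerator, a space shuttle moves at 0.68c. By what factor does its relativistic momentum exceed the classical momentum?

p_rel = γmv, p_class = mv
Ratio = γ = 1/√(1 - 0.68²)
= 1/√(0.5376) = 1.364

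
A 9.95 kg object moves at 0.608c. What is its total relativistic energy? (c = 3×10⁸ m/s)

γ = 1/√(1 - 0.608²) = 1.260
mc² = 9.95 × (3×10⁸)² = 8.955×10¹⁷ J
E = γmc² = 1.260 × 8.955×10¹⁷ = 1.128×10¹⁸ J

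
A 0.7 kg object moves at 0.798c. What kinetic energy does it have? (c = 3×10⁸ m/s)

γ = 1/√(1 - 0.798²) = 1.6593
γ - 1 = 0.6593
KE = (γ-1)mc² = 0.6593 × 0.7 × (3×10⁸)² = 4.154×10¹⁶ J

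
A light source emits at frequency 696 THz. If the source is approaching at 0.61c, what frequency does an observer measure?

β = v/c = 0.61
(1+β)/(1-β) = 1.61/0.39 = 4.128
Doppler factor = √(4.128) = 2.032
f_obs = 696 × 2.032 = 1414 THz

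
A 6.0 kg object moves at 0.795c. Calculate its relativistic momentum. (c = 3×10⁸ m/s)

γ = 1/√(1 - 0.795²) = 1.6485
v = 0.795 × 3×10⁸ = 2.385×10⁸ m/s
p = γmv = 1.6485 × 6.0 × 2.385×10⁸ = 2.359×10⁹ kg·m/s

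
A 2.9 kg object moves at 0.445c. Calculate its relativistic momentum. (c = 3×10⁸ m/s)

γ = 1/√(1 - 0.445²) = 1.1167
v = 0.445 × 3×10⁸ = 1.335×10⁸ m/s
p = γmv = 1.1167 × 2.9 × 1.335×10⁸ = 4.323×10⁸ kg·m/s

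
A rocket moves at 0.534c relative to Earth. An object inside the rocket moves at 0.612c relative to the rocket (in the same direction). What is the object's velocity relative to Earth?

u = (u' + v)/(1 + u'v/c²)
Numerator: 0.612 + 0.534 = 1.146
Denominator: 1 + 0.326808 = 1.326808
u = 1.146/1.326808 = 0.8637c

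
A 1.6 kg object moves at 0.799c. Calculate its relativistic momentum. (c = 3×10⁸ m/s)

γ = 1/√(1 - 0.799²) = 1.663
v = 0.799 × 3×10⁸ = 2.397×10⁸ m/s
p = γmv = 1.663 × 1.6 × 2.397×10⁸ = 6.378×10⁸ kg·m/s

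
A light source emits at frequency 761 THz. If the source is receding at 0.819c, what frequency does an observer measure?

β = v/c = 0.819
(1-β)/(1+β) = 0.181/1.819 = 0.099505
Doppler factor = √(0.099505) = 0.315444
f_obs = 761 × 0.315444 = 240.1 THz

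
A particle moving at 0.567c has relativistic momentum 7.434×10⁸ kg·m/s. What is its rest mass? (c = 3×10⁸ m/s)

γ = 1/√(1 - 0.567²) = 1.214
v = 0.567 × 3×10⁸ = 1.701×10⁸ m/s
m = p/(γv) = 7.434×10⁸/(1.214 × 1.701×10⁸) = 3.600 kg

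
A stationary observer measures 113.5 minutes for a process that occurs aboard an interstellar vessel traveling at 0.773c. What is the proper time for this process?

Dilated time Δt = 113.5 minutes
γ = 1/√(1 - 0.773²) = 1.576278
Δt₀ = Δt/γ = 113.5/1.576278 = 72.01 minutes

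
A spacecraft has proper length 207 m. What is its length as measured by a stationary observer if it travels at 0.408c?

Proper length L₀ = 207 m
γ = 1/√(1 - 0.408²) = 1.095
L = L₀/γ = 207/1.095 = 189.0 m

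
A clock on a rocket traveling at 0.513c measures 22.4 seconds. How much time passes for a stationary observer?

Proper time Δt₀ = 22.4 seconds
γ = 1/√(1 - 0.513²) = 1.165
Δt = γΔt₀ = 1.165 × 22.4 = 26.10 seconds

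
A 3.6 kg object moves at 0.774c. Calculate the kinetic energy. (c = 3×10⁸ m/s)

γ = 1/√(1 - 0.774²) = 1.5793
γ - 1 = 0.5793
KE = (γ-1)mc² = 0.5793 × 3.6 × (3×10⁸)² = 1.877×10¹⁷ J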